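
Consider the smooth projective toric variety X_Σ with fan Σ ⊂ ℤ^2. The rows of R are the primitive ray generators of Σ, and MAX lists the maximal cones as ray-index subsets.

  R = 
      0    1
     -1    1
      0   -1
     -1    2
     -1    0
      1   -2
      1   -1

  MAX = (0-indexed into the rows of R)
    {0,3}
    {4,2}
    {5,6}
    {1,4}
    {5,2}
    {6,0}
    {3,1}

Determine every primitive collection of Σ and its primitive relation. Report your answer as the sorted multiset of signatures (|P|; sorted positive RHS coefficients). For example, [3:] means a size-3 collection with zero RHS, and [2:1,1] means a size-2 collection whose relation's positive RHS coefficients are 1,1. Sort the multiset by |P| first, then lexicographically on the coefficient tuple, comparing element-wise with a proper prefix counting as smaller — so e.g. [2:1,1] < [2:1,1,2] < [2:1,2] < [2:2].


14 collections generate NE(X_Σ); each relation:

  P = {0,2}:  v_{0} + v_{2} = 0  so sig = [2:]
  P = {1,6}:  v_{1} + v_{6} = 0  so sig = [2:]
  P = {3,5}:  v_{3} + v_{5} = 0  so sig = [2:]
  P = {0,1}:  v_{0} + v_{1} = v_{3}  so sig = [2:1]
  P = {0,4}:  v_{0} + v_{4} = v_{1}  so sig = [2:1]
  P = {0,5}:  v_{0} + v_{5} = v_{6}  so sig = [2:1]
  P = {1,2}:  v_{1} + v_{2} = v_{4}  so sig = [2:1]
  P = {1,5}:  v_{1} + v_{5} = v_{2}  so sig = [2:1]
  P = {2,3}:  v_{2} + v_{3} = v_{1}  so sig = [2:1]
  P = {2,6}:  v_{2} + v_{6} = v_{5}  so sig = [2:1]
  P = {3,6}:  v_{3} + v_{6} = v_{0}  so sig = [2:1]
  P = {4,6}:  v_{4} + v_{6} = v_{2}  so sig = [2:1]
  P = {3,4}:  v_{3} + v_{4} = 2·v_{1}  so sig = [2:2]
  P = {4,5}:  v_{4} + v_{5} = 2·v_{2}  so sig = [2:2]

Signatures (|P|; sorted positive RHS coefficients), sorted:
    [2:]
    [2:]
    [2:]
    [2:1]
    [2:1]
    [2:1]
    [2:1]
    [2:1]
    [2:1]
    [2:1]
    [2:1]
    [2:1]
    [2:2]
    [2:2]


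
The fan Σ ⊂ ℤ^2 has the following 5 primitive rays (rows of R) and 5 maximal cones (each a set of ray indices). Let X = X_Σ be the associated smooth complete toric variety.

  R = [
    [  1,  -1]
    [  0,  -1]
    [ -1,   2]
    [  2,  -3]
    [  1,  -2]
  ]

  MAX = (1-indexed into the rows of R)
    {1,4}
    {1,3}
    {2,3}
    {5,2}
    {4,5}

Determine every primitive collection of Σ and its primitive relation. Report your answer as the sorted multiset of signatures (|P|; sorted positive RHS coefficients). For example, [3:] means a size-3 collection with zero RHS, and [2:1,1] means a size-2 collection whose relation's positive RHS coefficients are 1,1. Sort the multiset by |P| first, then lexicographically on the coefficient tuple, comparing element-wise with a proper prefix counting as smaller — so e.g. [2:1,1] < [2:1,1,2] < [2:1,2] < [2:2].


5 minimal non-faces of Δ(Σ) (on 5 rays):

  P={3,5}:  v_{3} + v_{5} = 0 — sig = [2:]
  P={1,2}:  v_{1} + v_{2} = v_{5} — sig = [2:1]
  P={1,5}:  v_{1} + v_{5} = v_{4} — sig = [2:1]
  P={3,4}:  v_{3} + v_{4} = v_{1} — sig = [2:1]
  P={2,4}:  v_{2} + v_{4} = 2·v_{5} — sig = [2:2]

Hence PRS(X_Σ) =
{ [2:],  [2:1] ×3,  [2:2] }


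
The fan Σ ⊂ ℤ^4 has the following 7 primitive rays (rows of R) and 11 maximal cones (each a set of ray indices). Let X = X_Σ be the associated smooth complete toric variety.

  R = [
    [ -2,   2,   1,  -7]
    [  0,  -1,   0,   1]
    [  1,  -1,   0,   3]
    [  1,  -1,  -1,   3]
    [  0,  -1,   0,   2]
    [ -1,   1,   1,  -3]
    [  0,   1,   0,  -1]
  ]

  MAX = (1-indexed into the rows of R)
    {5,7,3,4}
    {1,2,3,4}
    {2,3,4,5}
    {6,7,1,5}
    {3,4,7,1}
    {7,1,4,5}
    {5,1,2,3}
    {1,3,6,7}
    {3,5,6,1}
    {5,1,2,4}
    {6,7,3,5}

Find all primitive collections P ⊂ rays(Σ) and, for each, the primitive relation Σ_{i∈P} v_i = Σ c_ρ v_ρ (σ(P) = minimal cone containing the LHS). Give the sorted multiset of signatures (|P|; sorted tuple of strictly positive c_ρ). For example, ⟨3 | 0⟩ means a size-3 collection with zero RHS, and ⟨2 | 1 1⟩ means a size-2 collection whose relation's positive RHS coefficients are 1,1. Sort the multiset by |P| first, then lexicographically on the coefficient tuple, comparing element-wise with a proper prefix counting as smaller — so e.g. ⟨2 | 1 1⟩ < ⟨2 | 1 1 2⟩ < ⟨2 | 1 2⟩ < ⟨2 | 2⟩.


Primitive collections (5):

  P={2,7}:  v_{2} + v_{7} = 0  ⟹  sig = ⟨2 | 0⟩
  P={4,6}:  v_{4} + v_{6} = 0  ⟹  sig = ⟨2 | 0⟩
  P={2,6}:  v_{2} + v_{6} = v_{1} + v_{3} + v_{5}  ⟹  sig = ⟨2 | 1 1 1⟩
  P={1,3,4,5}:  v_{1} + v_{3} + v_{4} + v_{5} = v_{2}  ⟹  sig = ⟨4 | 1⟩
  P={1,3,5,7}:  v_{1} + v_{3} + v_{5} + v_{7} = v_{6}  ⟹  sig = ⟨4 | 1⟩

Hence PRS(X_Σ) =
{ ⟨2 | 0⟩ ×2,  ⟨2 | 1 1 1⟩,  ⟨4 | 1⟩ ×2 }


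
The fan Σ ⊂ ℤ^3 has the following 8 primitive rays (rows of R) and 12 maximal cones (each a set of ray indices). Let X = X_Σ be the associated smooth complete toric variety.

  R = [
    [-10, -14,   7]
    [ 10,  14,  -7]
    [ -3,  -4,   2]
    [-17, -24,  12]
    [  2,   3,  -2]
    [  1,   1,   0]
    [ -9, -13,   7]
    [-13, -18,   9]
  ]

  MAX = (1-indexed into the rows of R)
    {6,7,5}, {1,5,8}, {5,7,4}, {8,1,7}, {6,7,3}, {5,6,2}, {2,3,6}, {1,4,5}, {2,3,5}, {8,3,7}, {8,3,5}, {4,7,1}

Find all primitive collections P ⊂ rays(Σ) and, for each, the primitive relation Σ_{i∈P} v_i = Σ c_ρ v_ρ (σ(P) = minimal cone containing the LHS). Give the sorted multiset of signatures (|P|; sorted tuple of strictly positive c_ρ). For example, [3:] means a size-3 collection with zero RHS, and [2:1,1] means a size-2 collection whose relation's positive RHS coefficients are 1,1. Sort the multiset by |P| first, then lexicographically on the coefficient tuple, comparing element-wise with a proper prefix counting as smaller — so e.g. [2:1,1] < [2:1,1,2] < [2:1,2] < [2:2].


14 minimal non-faces of Δ(Σ) (on 8 rays):

  • {1,2}:  v_{1} + v_{2} = 0 — sig = [2:]
  • {1,3}:  v_{1} + v_{3} = v_{8} — sig = [2:1]
  • {1,6}:  v_{1} + v_{6} = v_{7} — sig = [2:1]
  • {2,7}:  v_{2} + v_{7} = v_{6} — sig = [2:1]
  • {2,8}:  v_{2} + v_{8} = v_{3} — sig = [2:1]
  • {2,4}:  v_{2} + v_{4} = v_{5} + v_{7} — sig = [2:1,1]
  • {6,8}:  v_{6} + v_{8} = v_{3} + v_{7} — sig = [2:1,1]
  • {4,6}:  v_{4} + v_{6} = v_{5} + 2·v_{7} — sig = [2:1,2]
  • {3,4}:  v_{3} + v_{4} = 2·v_{1} — sig = [2:2]
  • {4,8}:  v_{4} + v_{8} = 3·v_{1} — sig = [2:3]
  • {3,5,6}:  v_{3} + v_{5} + v_{6} = 0 — sig = [3:]
  • {1,5,7}:  v_{1} + v_{5} + v_{7} = v_{4} — sig = [3:1]
  • {3,5,7}:  v_{3} + v_{5} + v_{7} = v_{1} — sig = [3:1]
  • {5,7,8}:  v_{5} + v_{7} + v_{8} = 2·v_{1} — sig = [3:2]

so the primitive-relation signature multiset is
{ [2:],  [2:1] ×4,  [2:1,1] ×2,  [2:1,2],  [2:2],  [2:3],  [3:],  [3:1] ×2,  [3:2] }


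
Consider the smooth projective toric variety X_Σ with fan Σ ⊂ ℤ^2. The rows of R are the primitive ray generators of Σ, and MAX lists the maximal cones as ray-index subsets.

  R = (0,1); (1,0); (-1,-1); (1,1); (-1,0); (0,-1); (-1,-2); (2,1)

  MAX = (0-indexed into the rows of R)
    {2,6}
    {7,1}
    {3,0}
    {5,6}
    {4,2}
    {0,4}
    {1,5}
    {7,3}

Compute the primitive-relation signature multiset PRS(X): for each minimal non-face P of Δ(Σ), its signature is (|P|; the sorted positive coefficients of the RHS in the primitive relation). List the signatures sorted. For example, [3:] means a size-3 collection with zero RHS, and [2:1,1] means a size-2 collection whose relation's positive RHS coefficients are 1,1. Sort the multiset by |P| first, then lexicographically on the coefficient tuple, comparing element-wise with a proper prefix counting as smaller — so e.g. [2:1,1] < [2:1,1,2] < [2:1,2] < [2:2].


Minimal non-faces — 20 found among 8 rays, 8 max cones:

  P={0,5}:  v_{0} + v_{5} = 0  ⟹  sig = [2:]
  P={1,4}:  v_{1} + v_{4} = 0  ⟹  sig = [2:]
  P={2,3}:  v_{2} + v_{3} = 0  ⟹  sig = [2:]
  P={0,1}:  v_{0} + v_{1} = v_{3}  ⟹  sig = [2:1]
  P={0,2}:  v_{0} + v_{2} = v_{4}  ⟹  sig = [2:1]
  P={0,6}:  v_{0} + v_{6} = v_{2}  ⟹  sig = [2:1]
  P={1,2}:  v_{1} + v_{2} = v_{5}  ⟹  sig = [2:1]
  P={1,3}:  v_{1} + v_{3} = v_{7}  ⟹  sig = [2:1]
  P={2,5}:  v_{2} + v_{5} = v_{6}  ⟹  sig = [2:1]
  P={2,7}:  v_{2} + v_{7} = v_{1}  ⟹  sig = [2:1]
  P={3,4}:  v_{3} + v_{4} = v_{0}  ⟹  sig = [2:1]
  P={3,5}:  v_{3} + v_{5} = v_{1}  ⟹  sig = [2:1]
  P={3,6}:  v_{3} + v_{6} = v_{5}  ⟹  sig = [2:1]
  P={4,5}:  v_{4} + v_{5} = v_{2}  ⟹  sig = [2:1]
  P={4,7}:  v_{4} + v_{7} = v_{3}  ⟹  sig = [2:1]
  P={6,7}:  v_{6} + v_{7} = v_{1} + v_{5}  ⟹  sig = [2:1,1]
  P={0,7}:  v_{0} + v_{7} = 2·v_{3}  ⟹  sig = [2:2]
  P={1,6}:  v_{1} + v_{6} = 2·v_{5}  ⟹  sig = [2:2]
  P={4,6}:  v_{4} + v_{6} = 2·v_{2}  ⟹  sig = [2:2]
  P={5,7}:  v_{5} + v_{7} = 2·v_{1}  ⟹  sig = [2:2]

Sorted signature multiset PRS(X):
[[2:], [2:], [2:], [2:1], [2:1], [2:1], [2:1], [2:1], [2:1], [2:1], [2:1], [2:1], [2:1], [2:1], [2:1], [2:1,1], [2:2], [2:2], [2:2], [2:2]]


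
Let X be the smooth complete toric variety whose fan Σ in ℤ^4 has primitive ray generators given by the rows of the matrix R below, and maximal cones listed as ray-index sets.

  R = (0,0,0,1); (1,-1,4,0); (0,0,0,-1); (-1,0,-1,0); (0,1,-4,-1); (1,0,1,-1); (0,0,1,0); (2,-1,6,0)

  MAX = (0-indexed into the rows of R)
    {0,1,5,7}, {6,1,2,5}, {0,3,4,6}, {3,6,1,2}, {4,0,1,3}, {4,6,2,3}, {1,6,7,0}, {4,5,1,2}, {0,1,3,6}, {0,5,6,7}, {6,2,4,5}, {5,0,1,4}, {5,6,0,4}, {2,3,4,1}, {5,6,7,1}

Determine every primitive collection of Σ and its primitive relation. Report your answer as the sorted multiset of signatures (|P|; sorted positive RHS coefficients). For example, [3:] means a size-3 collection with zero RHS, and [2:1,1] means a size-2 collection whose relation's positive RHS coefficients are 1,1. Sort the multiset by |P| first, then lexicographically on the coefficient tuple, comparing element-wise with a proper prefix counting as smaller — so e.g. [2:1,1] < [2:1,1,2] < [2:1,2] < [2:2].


Σ has 7 primitive collections:

  {0,2}:  v_{0} + v_{2} = 0  so sig = [2:]
  {3,5}:  v_{3} + v_{5} = v_{2}  so sig = [2:1]
  {3,7}:  v_{3} + v_{7} = v_{1} + v_{6}  so sig = [2:1,1]
  {2,7}:  v_{2} + v_{7} = v_{1} + v_{5} + v_{6}  so sig = [2:1,1,1]
  {4,7}:  v_{4} + v_{7} = v_{0} + 2·v_{5}  so sig = [2:1,2]
  {1,4,6}:  v_{1} + v_{4} + v_{6} = v_{5}  so sig = [3:1]
  {0,1,5,6}:  v_{0} + v_{1} + v_{5} + v_{6} = v_{7}  so sig = [4:1]

Signatures (|P|; sorted positive RHS coefficients), sorted:
    [2:]
    [2:1]
    [2:1,1]
    [2:1,1,1]
    [2:1,2]
    [3:1]
    [4:1]


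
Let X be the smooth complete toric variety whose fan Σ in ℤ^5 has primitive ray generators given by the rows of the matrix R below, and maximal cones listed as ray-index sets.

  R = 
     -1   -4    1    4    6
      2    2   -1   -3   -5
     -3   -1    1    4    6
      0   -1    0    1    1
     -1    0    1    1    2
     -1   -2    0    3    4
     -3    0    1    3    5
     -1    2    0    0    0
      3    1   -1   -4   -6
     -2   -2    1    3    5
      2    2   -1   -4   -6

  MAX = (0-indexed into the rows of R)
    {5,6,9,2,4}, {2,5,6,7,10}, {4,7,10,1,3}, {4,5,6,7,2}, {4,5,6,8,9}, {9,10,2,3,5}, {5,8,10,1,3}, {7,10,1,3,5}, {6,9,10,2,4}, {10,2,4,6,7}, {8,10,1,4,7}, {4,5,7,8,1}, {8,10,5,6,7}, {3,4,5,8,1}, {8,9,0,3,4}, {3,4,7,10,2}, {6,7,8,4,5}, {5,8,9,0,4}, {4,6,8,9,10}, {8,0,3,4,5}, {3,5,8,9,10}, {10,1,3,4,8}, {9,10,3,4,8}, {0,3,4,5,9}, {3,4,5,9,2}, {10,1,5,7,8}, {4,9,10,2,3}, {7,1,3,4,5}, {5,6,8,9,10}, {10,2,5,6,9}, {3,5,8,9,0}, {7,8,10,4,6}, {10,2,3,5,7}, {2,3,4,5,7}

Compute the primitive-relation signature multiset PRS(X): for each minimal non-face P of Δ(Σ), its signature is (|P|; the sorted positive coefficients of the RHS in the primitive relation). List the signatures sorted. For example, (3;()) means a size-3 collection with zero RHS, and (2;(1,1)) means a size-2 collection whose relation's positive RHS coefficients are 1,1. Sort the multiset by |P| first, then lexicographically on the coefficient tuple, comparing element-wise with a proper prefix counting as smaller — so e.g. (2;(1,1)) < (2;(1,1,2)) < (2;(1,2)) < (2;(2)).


Δ(Σ) — 11 vertices, 14 min non-faces:

  {1,9}:  v_{1} + v_{9} = 0  →  sig = (2;())
  {2,8}:  v_{2} + v_{8} = 0  →  sig = (2;())
  {1,6}:  v_{1} + v_{6} = v_{7}  →  sig = (2;(1))
  {3,6}:  v_{3} + v_{6} = v_{2}  →  sig = (2;(1))
  {7,9}:  v_{7} + v_{9} = v_{6}  →  sig = (2;(1))
  {0,7}:  v_{0} + v_{7} = v_{4} + v_{5}  →  sig = (2;(1,1))
  {1,2}:  v_{1} + v_{2} = v_{3} + v_{7}  →  sig = (2;(1,1))
  {0,6}:  v_{0} + v_{6} = v_{4} + v_{5} + v_{9}  →  sig = (2;(1,1,1))
  {0,10}:  v_{0} + v_{10} = v_{3} + v_{8} + v_{9}  →  sig = (2;(1,1,1))
  {0,1}:  v_{0} + v_{1} = v_{3} + v_{4} + v_{5} + v_{8}  →  sig = (2;(1,1,1,1))
  {0,2}:  v_{0} + v_{2} = v_{3} + v_{4} + v_{5} + v_{9}  →  sig = (2;(1,1,1,1))
  {4,5,10}:  v_{4} + v_{5} + v_{10} = 0  →  sig = (3;())
  {3,7,8}:  v_{3} + v_{7} + v_{8} = v_{1}  →  sig = (3;(1))
  {3,4,5,8,9}:  v_{3} + v_{4} + v_{5} + v_{8} + v_{9} = v_{0}  →  sig = (5;(1))

Signatures (|P|; sorted positive RHS coefficients), sorted:
{ (2;()) ×2,  (2;(1)) ×3,  (2;(1,1)) ×2,  (2;(1,1,1)) ×2,  (2;(1,1,1,1)) ×2,  (3;()),  (3;(1)),  (5;(1)) }


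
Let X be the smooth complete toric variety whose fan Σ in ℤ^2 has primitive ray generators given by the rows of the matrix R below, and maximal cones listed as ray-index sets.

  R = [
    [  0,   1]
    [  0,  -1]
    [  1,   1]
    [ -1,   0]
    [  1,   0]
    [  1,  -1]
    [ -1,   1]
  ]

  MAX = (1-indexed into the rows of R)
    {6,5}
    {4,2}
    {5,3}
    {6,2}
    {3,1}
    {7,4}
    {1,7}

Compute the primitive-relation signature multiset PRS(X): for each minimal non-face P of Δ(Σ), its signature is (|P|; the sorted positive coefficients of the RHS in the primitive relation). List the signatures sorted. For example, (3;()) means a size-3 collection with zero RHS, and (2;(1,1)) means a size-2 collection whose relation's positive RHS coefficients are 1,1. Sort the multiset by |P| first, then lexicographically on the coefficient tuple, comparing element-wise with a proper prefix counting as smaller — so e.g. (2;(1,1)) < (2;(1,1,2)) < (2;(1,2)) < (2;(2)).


Minimal non-faces — 14 found among 7 rays, 7 max cones:

  P = {1,2}:  v_{1} + v_{2} = 0  →  sig = (2;())
  P = {4,5}:  v_{4} + v_{5} = 0  →  sig = (2;())
  P = {6,7}:  v_{6} + v_{7} = 0  →  sig = (2;())
  P = {1,4}:  v_{1} + v_{4} = v_{7}  →  sig = (2;(1))
  P = {1,5}:  v_{1} + v_{5} = v_{3}  →  sig = (2;(1))
  P = {1,6}:  v_{1} + v_{6} = v_{5}  →  sig = (2;(1))
  P = {2,3}:  v_{2} + v_{3} = v_{5}  →  sig = (2;(1))
  P = {2,5}:  v_{2} + v_{5} = v_{6}  →  sig = (2;(1))
  P = {2,7}:  v_{2} + v_{7} = v_{4}  →  sig = (2;(1))
  P = {3,4}:  v_{3} + v_{4} = v_{1}  →  sig = (2;(1))
  P = {4,6}:  v_{4} + v_{6} = v_{2}  →  sig = (2;(1))
  P = {5,7}:  v_{5} + v_{7} = v_{1}  →  sig = (2;(1))
  P = {3,6}:  v_{3} + v_{6} = 2·v_{5}  →  sig = (2;(2))
  P = {3,7}:  v_{3} + v_{7} = 2·v_{1}  →  sig = (2;(2))

Hence PRS(X_Σ) =
[(2;()), (2;()), (2;()), (2;(1)), (2;(1)), (2;(1)), (2;(1)), (2;(1)), (2;(1)), (2;(1)), (2;(1)), (2;(1)), (2;(2)), (2;(2))]


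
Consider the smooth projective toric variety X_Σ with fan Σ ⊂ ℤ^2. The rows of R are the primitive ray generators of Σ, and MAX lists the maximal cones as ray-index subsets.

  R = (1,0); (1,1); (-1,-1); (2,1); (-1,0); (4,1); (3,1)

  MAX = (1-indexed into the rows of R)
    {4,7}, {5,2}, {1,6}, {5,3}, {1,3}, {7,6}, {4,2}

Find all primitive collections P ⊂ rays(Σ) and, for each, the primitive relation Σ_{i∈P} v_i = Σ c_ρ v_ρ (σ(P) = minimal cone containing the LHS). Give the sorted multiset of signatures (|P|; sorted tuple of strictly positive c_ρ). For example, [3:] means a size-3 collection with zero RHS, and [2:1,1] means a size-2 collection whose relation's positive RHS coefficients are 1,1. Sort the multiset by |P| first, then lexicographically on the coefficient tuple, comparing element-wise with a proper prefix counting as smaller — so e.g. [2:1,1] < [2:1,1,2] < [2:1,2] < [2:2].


14 minimal non-faces of Δ(Σ) (on 7 rays):

  P={1,5}:  v_{1} + v_{5} = 0 — sig = [2:]
  P={2,3}:  v_{2} + v_{3} = 0 — sig = [2:]
  P={1,2}:  v_{1} + v_{2} = v_{4} — sig = [2:1]
  P={1,4}:  v_{1} + v_{4} = v_{7} — sig = [2:1]
  P={1,7}:  v_{1} + v_{7} = v_{6} — sig = [2:1]
  P={3,4}:  v_{3} + v_{4} = v_{1} — sig = [2:1]
  P={4,5}:  v_{4} + v_{5} = v_{2} — sig = [2:1]
  P={5,6}:  v_{5} + v_{6} = v_{7} — sig = [2:1]
  P={5,7}:  v_{5} + v_{7} = v_{4} — sig = [2:1]
  P={2,6}:  v_{2} + v_{6} = v_{4} + v_{7} — sig = [2:1,1]
  P={2,7}:  v_{2} + v_{7} = 2·v_{4} — sig = [2:2]
  P={3,7}:  v_{3} + v_{7} = 2·v_{1} — sig = [2:2]
  P={4,6}:  v_{4} + v_{6} = 2·v_{7} — sig = [2:2]
  P={3,6}:  v_{3} + v_{6} = 3·v_{1} — sig = [2:3]

so the primitive-relation signature multiset is
[[2:], [2:], [2:1], [2:1], [2:1], [2:1], [2:1], [2:1], [2:1], [2:1,1], [2:2], [2:2], [2:2], [2:3]]


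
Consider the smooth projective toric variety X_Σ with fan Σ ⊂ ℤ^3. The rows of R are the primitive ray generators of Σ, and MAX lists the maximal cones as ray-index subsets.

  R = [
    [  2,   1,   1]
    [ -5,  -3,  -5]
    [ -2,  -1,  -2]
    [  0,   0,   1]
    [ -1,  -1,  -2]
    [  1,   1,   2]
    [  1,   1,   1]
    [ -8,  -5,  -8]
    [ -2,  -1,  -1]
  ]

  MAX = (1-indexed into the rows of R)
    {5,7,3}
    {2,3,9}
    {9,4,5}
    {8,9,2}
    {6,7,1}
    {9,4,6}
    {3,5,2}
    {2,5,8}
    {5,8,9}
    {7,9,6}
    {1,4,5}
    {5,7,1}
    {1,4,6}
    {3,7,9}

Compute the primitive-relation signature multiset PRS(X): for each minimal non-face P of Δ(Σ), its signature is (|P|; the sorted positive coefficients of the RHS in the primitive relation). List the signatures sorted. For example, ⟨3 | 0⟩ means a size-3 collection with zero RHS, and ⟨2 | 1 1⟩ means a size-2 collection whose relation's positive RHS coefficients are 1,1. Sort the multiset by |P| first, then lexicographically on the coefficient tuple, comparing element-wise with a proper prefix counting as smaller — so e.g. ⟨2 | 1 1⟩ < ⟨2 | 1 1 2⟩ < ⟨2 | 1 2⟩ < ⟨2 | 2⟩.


Minimal non-faces — 18 found among 9 rays, 14 max cones:

  P={1,9}:  v_{1} + v_{9} = 0  →  sig = ⟨2 | 0⟩
  P={5,6}:  v_{5} + v_{6} = 0  →  sig = ⟨2 | 0⟩
  P={3,4}:  v_{3} + v_{4} = v_{9}  →  sig = ⟨2 | 1⟩
  P={4,7}:  v_{4} + v_{7} = v_{6}  →  sig = ⟨2 | 1⟩
  P={1,2}:  v_{1} + v_{2} = v_{3} + v_{5}  →  sig = ⟨2 | 1 1⟩
  P={1,3}:  v_{1} + v_{3} = v_{5} + v_{7}  →  sig = ⟨2 | 1 1⟩
  P={1,8}:  v_{1} + v_{8} = v_{2} + v_{5}  →  sig = ⟨2 | 1 1⟩
  P={2,6}:  v_{2} + v_{6} = v_{3} + v_{9}  →  sig = ⟨2 | 1 1⟩
  P={3,6}:  v_{3} + v_{6} = v_{7} + v_{9}  →  sig = ⟨2 | 1 1⟩
  P={6,8}:  v_{6} + v_{8} = v_{2} + v_{9}  →  sig = ⟨2 | 1 1⟩
  P={7,8}:  v_{7} + v_{8} = v_{2} + v_{3}  →  sig = ⟨2 | 1 1⟩
  P={2,4}:  v_{2} + v_{4} = v_{5} + 2·v_{9}  →  sig = ⟨2 | 1 2⟩
  P={2,7}:  v_{2} + v_{7} = 2·v_{3}  →  sig = ⟨2 | 2⟩
  P={3,8}:  v_{3} + v_{8} = 2·v_{2}  →  sig = ⟨2 | 2⟩
  P={4,8}:  v_{4} + v_{8} = 2·v_{5} + 3·v_{9}  →  sig = ⟨2 | 2 3⟩
  P={2,5,9}:  v_{2} + v_{5} + v_{9} = v_{8}  →  sig = ⟨3 | 1⟩
  P={3,5,9}:  v_{3} + v_{5} + v_{9} = v_{2}  →  sig = ⟨3 | 1⟩
  P={5,7,9}:  v_{5} + v_{7} + v_{9} = v_{3}  →  sig = ⟨3 | 1⟩

Hence PRS(X_Σ) =
{ ⟨2 | 0⟩ ×2,  ⟨2 | 1⟩ ×2,  ⟨2 | 1 1⟩ ×7,  ⟨2 | 1 2⟩,  ⟨2 | 2⟩ ×2,  ⟨2 | 2 3⟩,  ⟨3 | 1⟩ ×3 }


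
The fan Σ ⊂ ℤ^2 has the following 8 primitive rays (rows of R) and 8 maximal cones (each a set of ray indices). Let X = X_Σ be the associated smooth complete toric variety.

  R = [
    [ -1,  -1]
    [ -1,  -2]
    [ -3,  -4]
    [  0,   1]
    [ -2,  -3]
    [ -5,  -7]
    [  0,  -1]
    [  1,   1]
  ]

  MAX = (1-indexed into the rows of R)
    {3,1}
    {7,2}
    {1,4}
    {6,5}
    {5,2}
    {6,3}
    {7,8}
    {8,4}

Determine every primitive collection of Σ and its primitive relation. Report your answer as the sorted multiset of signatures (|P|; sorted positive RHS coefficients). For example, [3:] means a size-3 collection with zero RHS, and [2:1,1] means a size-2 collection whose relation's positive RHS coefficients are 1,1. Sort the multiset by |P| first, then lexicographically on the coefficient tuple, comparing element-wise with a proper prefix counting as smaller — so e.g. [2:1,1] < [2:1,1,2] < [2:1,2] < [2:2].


Σ has 20 primitive collections:

  {1,8}:  v_{1} + v_{8} = 0 ; sig = [2:]
  {4,7}:  v_{4} + v_{7} = 0 ; sig = [2:]
  {1,2}:  v_{1} + v_{2} = v_{5} ; sig = [2:1]
  {1,5}:  v_{1} + v_{5} = v_{3} ; sig = [2:1]
  {1,7}:  v_{1} + v_{7} = v_{2} ; sig = [2:1]
  {2,4}:  v_{2} + v_{4} = v_{1} ; sig = [2:1]
  {2,8}:  v_{2} + v_{8} = v_{7} ; sig = [2:1]
  {3,5}:  v_{3} + v_{5} = v_{6} ; sig = [2:1]
  {3,8}:  v_{3} + v_{8} = v_{5} ; sig = [2:1]
  {5,8}:  v_{5} + v_{8} = v_{2} ; sig = [2:1]
  {3,7}:  v_{3} + v_{7} = v_{2} + v_{5} ; sig = [2:1,1]
  {4,6}:  v_{4} + v_{6} = 2·v_{1} + v_{3} ; sig = [2:1,2]
  {6,7}:  v_{6} + v_{7} = v_{2} + 2·v_{5} ; sig = [2:1,2]
  {1,6}:  v_{1} + v_{6} = 2·v_{3} ; sig = [2:2]
  {2,3}:  v_{2} + v_{3} = 2·v_{5} ; sig = [2:2]
  {4,5}:  v_{4} + v_{5} = 2·v_{1} ; sig = [2:2]
  {5,7}:  v_{5} + v_{7} = 2·v_{2} ; sig = [2:2]
  {6,8}:  v_{6} + v_{8} = 2·v_{5} ; sig = [2:2]
  {2,6}:  v_{2} + v_{6} = 3·v_{5} ; sig = [2:3]
  {3,4}:  v_{3} + v_{4} = 3·v_{1} ; sig = [2:3]

Hence PRS(X_Σ) =
    |P|=2: 20 collections, coeffs (), (), (1), (1), (1), (1), (1), (1), (1), (1), (1,1), (1,2), (1,2), (2), (2), (2), (2), (2), (3), (3)


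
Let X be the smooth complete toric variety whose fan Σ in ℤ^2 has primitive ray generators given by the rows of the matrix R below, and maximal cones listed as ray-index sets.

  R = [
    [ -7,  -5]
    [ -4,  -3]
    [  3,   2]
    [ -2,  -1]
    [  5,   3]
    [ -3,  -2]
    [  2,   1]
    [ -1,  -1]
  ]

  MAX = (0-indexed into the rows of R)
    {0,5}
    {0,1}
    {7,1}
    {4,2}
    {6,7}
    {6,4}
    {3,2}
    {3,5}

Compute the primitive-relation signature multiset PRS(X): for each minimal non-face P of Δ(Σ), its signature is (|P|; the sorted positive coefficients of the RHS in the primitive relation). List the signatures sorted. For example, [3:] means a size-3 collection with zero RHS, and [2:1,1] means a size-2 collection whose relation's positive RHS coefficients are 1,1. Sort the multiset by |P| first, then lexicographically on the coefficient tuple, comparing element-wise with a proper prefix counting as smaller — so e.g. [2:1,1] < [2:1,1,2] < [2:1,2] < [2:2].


Primitive collections (20):

  P = {2,5}:  v_{2} + v_{5} = 0 ; sig = [2:]
  P = {3,6}:  v_{3} + v_{6} = 0 ; sig = [2:]
  P = {0,2}:  v_{0} + v_{2} = v_{1} ; sig = [2:1]
  P = {1,2}:  v_{1} + v_{2} = v_{7} ; sig = [2:1]
  P = {1,5}:  v_{1} + v_{5} = v_{0} ; sig = [2:1]
  P = {2,6}:  v_{2} + v_{6} = v_{4} ; sig = [2:1]
  P = {2,7}:  v_{2} + v_{7} = v_{6} ; sig = [2:1]
  P = {3,4}:  v_{3} + v_{4} = v_{2} ; sig = [2:1]
  P = {3,7}:  v_{3} + v_{7} = v_{5} ; sig = [2:1]
  P = {4,5}:  v_{4} + v_{5} = v_{6} ; sig = [2:1]
  P = {5,6}:  v_{5} + v_{6} = v_{7} ; sig = [2:1]
  P = {5,7}:  v_{5} + v_{7} = v_{1} ; sig = [2:1]
  P = {0,6}:  v_{0} + v_{6} = v_{1} + v_{7} ; sig = [2:1,1]
  P = {1,4}:  v_{1} + v_{4} = v_{6} + v_{7} ; sig = [2:1,1]
  P = {0,4}:  v_{0} + v_{4} = 2·v_{7} ; sig = [2:2]
  P = {0,7}:  v_{0} + v_{7} = 2·v_{1} ; sig = [2:2]
  P = {1,3}:  v_{1} + v_{3} = 2·v_{5} ; sig = [2:2]
  P = {1,6}:  v_{1} + v_{6} = 2·v_{7} ; sig = [2:2]
  P = {4,7}:  v_{4} + v_{7} = 2·v_{6} ; sig = [2:2]
  P = {0,3}:  v_{0} + v_{3} = 3·v_{5} ; sig = [2:3]

so the primitive-relation signature multiset is
{ [2:] ×2,  [2:1] ×10,  [2:1,1] ×2,  [2:2] ×5,  [2:3] }


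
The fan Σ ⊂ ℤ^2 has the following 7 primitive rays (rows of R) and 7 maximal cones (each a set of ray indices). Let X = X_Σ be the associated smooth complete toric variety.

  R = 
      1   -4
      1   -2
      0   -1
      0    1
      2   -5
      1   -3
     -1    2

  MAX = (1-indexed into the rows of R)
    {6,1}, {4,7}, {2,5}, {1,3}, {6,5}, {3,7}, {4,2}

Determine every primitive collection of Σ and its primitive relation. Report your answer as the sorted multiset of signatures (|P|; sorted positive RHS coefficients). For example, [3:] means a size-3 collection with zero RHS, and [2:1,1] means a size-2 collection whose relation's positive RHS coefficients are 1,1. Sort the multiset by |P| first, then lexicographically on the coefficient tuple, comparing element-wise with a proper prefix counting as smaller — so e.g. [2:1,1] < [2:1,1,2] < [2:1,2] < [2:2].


14 collections generate NE(X_Σ); each relation:

  P = {2,7}:  v_{2} + v_{7} = 0  →  sig = [2:]
  P = {3,4}:  v_{3} + v_{4} = 0  →  sig = [2:]
  P = {1,4}:  v_{1} + v_{4} = v_{6}  →  sig = [2:1]
  P = {2,3}:  v_{2} + v_{3} = v_{6}  →  sig = [2:1]
  P = {2,6}:  v_{2} + v_{6} = v_{5}  →  sig = [2:1]
  P = {3,6}:  v_{3} + v_{6} = v_{1}  →  sig = [2:1]
  P = {4,6}:  v_{4} + v_{6} = v_{2}  →  sig = [2:1]
  P = {5,7}:  v_{5} + v_{7} = v_{6}  →  sig = [2:1]
  P = {6,7}:  v_{6} + v_{7} = v_{3}  →  sig = [2:1]
  P = {1,2}:  v_{1} + v_{2} = 2·v_{6}  →  sig = [2:2]
  P = {1,7}:  v_{1} + v_{7} = 2·v_{3}  →  sig = [2:2]
  P = {3,5}:  v_{3} + v_{5} = 2·v_{6}  →  sig = [2:2]
  P = {4,5}:  v_{4} + v_{5} = 2·v_{2}  →  sig = [2:2]
  P = {1,5}:  v_{1} + v_{5} = 3·v_{6}  →  sig = [2:3]

Hence PRS(X_Σ) =
{ [2:] ×2,  [2:1] ×7,  [2:2] ×4,  [2:3] }


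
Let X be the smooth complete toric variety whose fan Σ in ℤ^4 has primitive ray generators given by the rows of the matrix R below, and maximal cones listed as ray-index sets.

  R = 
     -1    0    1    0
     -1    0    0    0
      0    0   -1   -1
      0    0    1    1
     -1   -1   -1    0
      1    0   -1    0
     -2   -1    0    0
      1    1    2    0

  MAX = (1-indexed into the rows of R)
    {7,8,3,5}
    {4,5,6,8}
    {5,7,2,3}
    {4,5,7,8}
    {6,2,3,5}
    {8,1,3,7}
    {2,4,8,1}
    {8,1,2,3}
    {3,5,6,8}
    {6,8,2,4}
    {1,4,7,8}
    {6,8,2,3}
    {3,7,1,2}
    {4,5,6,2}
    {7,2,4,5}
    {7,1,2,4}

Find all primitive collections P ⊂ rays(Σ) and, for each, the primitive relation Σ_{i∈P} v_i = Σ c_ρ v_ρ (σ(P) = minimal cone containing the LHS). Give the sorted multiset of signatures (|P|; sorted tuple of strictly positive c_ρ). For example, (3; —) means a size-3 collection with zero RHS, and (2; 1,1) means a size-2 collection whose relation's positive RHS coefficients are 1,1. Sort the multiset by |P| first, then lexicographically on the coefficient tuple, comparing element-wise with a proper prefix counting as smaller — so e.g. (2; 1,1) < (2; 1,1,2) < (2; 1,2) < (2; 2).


6 collections generate NE(X_Σ); each relation:

  P={1,6}:  v_{1} + v_{6} = 0  ⟹  sig = (2; —)
  P={3,4}:  v_{3} + v_{4} = 0  ⟹  sig = (2; —)
  P={1,5}:  v_{1} + v_{5} = v_{7}  ⟹  sig = (2; 1)
  P={6,7}:  v_{6} + v_{7} = v_{5}  ⟹  sig = (2; 1)
  P={2,5,8}:  v_{2} + v_{5} + v_{8} = v_{1}  ⟹  sig = (3; 1)
  P={2,7,8}:  v_{2} + v_{7} + v_{8} = 2·v_{1}  ⟹  sig = (3; 2)

Hence PRS(X_Σ) =
{ (2; —) ×2,  (2; 1) ×2,  (3; 1),  (3; 2) }


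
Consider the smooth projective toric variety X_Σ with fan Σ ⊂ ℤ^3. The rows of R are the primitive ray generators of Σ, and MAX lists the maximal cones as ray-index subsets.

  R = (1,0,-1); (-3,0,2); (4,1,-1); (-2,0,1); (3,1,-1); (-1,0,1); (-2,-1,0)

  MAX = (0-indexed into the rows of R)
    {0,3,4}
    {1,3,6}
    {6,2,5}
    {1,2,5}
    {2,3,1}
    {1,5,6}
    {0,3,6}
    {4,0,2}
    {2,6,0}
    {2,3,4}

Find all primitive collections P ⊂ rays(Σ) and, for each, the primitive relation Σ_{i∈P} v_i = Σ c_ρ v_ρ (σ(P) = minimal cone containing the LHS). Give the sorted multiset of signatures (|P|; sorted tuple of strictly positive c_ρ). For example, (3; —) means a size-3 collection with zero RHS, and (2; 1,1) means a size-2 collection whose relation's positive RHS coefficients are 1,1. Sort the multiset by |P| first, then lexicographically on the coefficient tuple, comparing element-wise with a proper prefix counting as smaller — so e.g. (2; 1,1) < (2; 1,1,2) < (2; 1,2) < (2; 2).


9 collections generate NE(X_Σ); each relation:

  • {0,5}:  v_{0} + v_{5} = 0 — sig = (2; —)
  • {0,1}:  v_{0} + v_{1} = v_{3} — sig = (2; 1)
  • {3,5}:  v_{3} + v_{5} = v_{1} — sig = (2; 1)
  • {4,6}:  v_{4} + v_{6} = v_{0} — sig = (2; 1)
  • {4,5}:  v_{4} + v_{5} = v_{2} + v_{3} — sig = (2; 1,1)
  • {1,4}:  v_{1} + v_{4} = v_{2} + 2·v_{3} — sig = (2; 1,2)
  • {2,3,6}:  v_{2} + v_{3} + v_{6} = 0 — sig = (3; —)
  • {0,2,3}:  v_{0} + v_{2} + v_{3} = v_{4} — sig = (3; 1)
  • {1,2,6}:  v_{1} + v_{2} + v_{6} = v_{5} — sig = (3; 1)

Signatures (|P|; sorted positive RHS coefficients), sorted:
[(2; —), (2; 1), (2; 1), (2; 1), (2; 1,1), (2; 1,2), (3; —), (3; 1), (3; 1)]


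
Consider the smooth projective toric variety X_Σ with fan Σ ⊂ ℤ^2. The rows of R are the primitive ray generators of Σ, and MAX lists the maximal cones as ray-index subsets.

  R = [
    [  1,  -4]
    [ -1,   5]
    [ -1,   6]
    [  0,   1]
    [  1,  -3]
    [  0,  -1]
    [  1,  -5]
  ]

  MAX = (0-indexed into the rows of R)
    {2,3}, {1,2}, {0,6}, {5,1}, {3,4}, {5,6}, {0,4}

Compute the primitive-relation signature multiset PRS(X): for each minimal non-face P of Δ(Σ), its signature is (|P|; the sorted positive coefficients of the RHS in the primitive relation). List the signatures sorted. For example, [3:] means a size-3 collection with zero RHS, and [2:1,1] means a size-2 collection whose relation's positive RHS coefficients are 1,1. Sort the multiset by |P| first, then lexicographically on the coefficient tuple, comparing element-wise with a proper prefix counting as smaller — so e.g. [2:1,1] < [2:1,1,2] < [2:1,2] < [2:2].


Σ has 14 primitive collections:

  • {1,6}:  v_{1} + v_{6} = 0  ⟹  sig = [2:]
  • {3,5}:  v_{3} + v_{5} = 0  ⟹  sig = [2:]
  • {0,1}:  v_{0} + v_{1} = v_{3}  ⟹  sig = [2:1]
  • {0,3}:  v_{0} + v_{3} = v_{4}  ⟹  sig = [2:1]
  • {0,5}:  v_{0} + v_{5} = v_{6}  ⟹  sig = [2:1]
  • {1,3}:  v_{1} + v_{3} = v_{2}  ⟹  sig = [2:1]
  • {2,5}:  v_{2} + v_{5} = v_{1}  ⟹  sig = [2:1]
  • {2,6}:  v_{2} + v_{6} = v_{3}  ⟹  sig = [2:1]
  • {3,6}:  v_{3} + v_{6} = v_{0}  ⟹  sig = [2:1]
  • {4,5}:  v_{4} + v_{5} = v_{0}  ⟹  sig = [2:1]
  • {0,2}:  v_{0} + v_{2} = 2·v_{3}  ⟹  sig = [2:2]
  • {1,4}:  v_{1} + v_{4} = 2·v_{3}  ⟹  sig = [2:2]
  • {4,6}:  v_{4} + v_{6} = 2·v_{0}  ⟹  sig = [2:2]
  • {2,4}:  v_{2} + v_{4} = 3·v_{3}  ⟹  sig = [2:3]

Signatures (|P|; sorted positive RHS coefficients), sorted:
    [2:]
    [2:]
    [2:1]
    [2:1]
    [2:1]
    [2:1]
    [2:1]
    [2:1]
    [2:1]
    [2:1]
    [2:2]
    [2:2]
    [2:2]
    [2:3]


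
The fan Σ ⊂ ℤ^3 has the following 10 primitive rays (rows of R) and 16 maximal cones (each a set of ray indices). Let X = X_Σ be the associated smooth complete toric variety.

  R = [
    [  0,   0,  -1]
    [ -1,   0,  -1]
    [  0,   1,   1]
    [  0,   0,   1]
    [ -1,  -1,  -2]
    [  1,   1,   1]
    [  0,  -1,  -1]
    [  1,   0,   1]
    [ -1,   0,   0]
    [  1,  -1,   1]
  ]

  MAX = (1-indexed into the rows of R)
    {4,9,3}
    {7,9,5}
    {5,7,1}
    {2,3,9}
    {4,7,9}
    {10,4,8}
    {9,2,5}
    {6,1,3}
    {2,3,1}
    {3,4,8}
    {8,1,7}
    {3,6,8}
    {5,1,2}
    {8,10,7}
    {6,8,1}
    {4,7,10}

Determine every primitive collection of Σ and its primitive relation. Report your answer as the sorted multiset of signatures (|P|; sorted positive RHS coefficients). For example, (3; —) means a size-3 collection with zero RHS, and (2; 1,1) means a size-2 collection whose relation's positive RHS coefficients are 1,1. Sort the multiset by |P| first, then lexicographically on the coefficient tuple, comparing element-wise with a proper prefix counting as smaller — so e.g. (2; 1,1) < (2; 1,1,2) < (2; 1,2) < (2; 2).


Minimal non-faces — 23 found among 10 rays, 16 max cones:

  • {1,4}:  v_{1} + v_{4} = 0 ; sig = (2; —)
  • {2,8}:  v_{2} + v_{8} = 0 ; sig = (2; —)
  • {3,7}:  v_{3} + v_{7} = 0 ; sig = (2; —)
  • {1,9}:  v_{1} + v_{9} = v_{2} ; sig = (2; 1)
  • {2,4}:  v_{2} + v_{4} = v_{9} ; sig = (2; 1)
  • {2,7}:  v_{2} + v_{7} = v_{5} ; sig = (2; 1)
  • {3,5}:  v_{3} + v_{5} = v_{2} ; sig = (2; 1)
  • {5,6}:  v_{5} + v_{6} = v_{1} ; sig = (2; 1)
  • {5,8}:  v_{5} + v_{8} = v_{7} ; sig = (2; 1)
  • {6,9}:  v_{6} + v_{9} = v_{3} ; sig = (2; 1)
  • {8,9}:  v_{8} + v_{9} = v_{4} ; sig = (2; 1)
  • {1,10}:  v_{1} + v_{10} = v_{7} + v_{8} ; sig = (2; 1,1)
  • {2,6}:  v_{2} + v_{6} = v_{1} + v_{3} ; sig = (2; 1,1)
  • {2,10}:  v_{2} + v_{10} = v_{4} + v_{7} ; sig = (2; 1,1)
  • {3,10}:  v_{3} + v_{10} = v_{4} + v_{8} ; sig = (2; 1,1)
  • {4,5}:  v_{4} + v_{5} = v_{7} + v_{9} ; sig = (2; 1,1)
  • {4,6}:  v_{4} + v_{6} = v_{3} + v_{8} ; sig = (2; 1,1)
  • {6,7}:  v_{6} + v_{7} = v_{1} + v_{8} ; sig = (2; 1,1)
  • {5,10}:  v_{5} + v_{10} = v_{4} + 2·v_{7} ; sig = (2; 1,2)
  • {9,10}:  v_{9} + v_{10} = 2·v_{4} + v_{7} ; sig = (2; 1,2)
  • {6,10}:  v_{6} + v_{10} = 2·v_{8} ; sig = (2; 2)
  • {1,3,8}:  v_{1} + v_{3} + v_{8} = v_{6} ; sig = (3; 1)
  • {4,7,8}:  v_{4} + v_{7} + v_{8} = v_{10} ; sig = (3; 1)

Hence PRS(X_Σ) =
    (2; —)
    (2; —)
    (2; —)
    (2; 1)
    (2; 1)
    (2; 1)
    (2; 1)
    (2; 1)
    (2; 1)
    (2; 1)
    (2; 1)
    (2; 1,1)
    (2; 1,1)
    (2; 1,1)
    (2; 1,1)
    (2; 1,1)
    (2; 1,1)
    (2; 1,1)
    (2; 1,2)
    (2; 1,2)
    (2; 2)
    (3; 1)
    (3; 1)


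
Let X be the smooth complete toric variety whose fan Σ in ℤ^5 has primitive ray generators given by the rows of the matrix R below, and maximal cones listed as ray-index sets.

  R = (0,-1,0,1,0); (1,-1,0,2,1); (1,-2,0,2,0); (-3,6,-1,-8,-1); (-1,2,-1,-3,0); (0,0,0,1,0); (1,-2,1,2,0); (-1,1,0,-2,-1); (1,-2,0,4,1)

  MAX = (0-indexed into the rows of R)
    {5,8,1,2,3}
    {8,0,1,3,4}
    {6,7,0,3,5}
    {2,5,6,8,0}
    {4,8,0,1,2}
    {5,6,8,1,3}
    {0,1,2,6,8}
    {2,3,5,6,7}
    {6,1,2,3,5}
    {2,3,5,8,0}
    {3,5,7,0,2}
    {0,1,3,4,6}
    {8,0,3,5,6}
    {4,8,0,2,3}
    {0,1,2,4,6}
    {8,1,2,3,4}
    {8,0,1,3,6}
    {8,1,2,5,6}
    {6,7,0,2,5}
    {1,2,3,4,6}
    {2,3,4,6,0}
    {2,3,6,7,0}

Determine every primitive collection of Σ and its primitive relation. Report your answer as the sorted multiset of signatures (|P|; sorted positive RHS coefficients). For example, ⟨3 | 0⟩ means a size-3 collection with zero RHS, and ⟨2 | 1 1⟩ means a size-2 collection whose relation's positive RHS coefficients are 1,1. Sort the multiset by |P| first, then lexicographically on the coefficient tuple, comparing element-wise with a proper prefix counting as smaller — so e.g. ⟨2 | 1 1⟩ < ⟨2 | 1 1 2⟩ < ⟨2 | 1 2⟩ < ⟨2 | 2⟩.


Primitive collections (9):

  • {1,7}:  v_{1} + v_{7} = 0  ⇒ sig = ⟨2 | 0⟩
  • {7,8}:  v_{7} + v_{8} = v_{0} + v_{5}  ⇒ sig = ⟨2 | 1 1⟩
  • {4,5}:  v_{4} + v_{5} = v_{2} + v_{3} + v_{8}  ⇒ sig = ⟨2 | 1 1 1⟩
  • {4,7}:  v_{4} + v_{7} = v_{0} + v_{2} + v_{3}  ⇒ sig = ⟨2 | 1 1 1⟩
  • {0,1,5}:  v_{0} + v_{1} + v_{5} = v_{8}  ⇒ sig = ⟨3 | 1⟩
  • {4,6,8}:  v_{4} + v_{6} + v_{8} = v_{0} + v_{1}  ⇒ sig = ⟨3 | 1 1⟩
  • {2,3,6,8}:  v_{2} + v_{3} + v_{6} + v_{8} = 0  ⇒ sig = ⟨4 | 0⟩
  • {0,1,2,3}:  v_{0} + v_{1} + v_{2} + v_{3} = v_{4}  ⇒ sig = ⟨4 | 1⟩
  • {0,2,3,5,6}:  v_{0} + v_{2} + v_{3} + v_{5} + v_{6} = v_{7}  ⇒ sig = ⟨5 | 1⟩

Signatures (|P|; sorted positive RHS coefficients), sorted:
{ ⟨2 | 0⟩,  ⟨2 | 1 1⟩,  ⟨2 | 1 1 1⟩ ×2,  ⟨3 | 1⟩,  ⟨3 | 1 1⟩,  ⟨4 | 0⟩,  ⟨4 | 1⟩,  ⟨5 | 1⟩ }


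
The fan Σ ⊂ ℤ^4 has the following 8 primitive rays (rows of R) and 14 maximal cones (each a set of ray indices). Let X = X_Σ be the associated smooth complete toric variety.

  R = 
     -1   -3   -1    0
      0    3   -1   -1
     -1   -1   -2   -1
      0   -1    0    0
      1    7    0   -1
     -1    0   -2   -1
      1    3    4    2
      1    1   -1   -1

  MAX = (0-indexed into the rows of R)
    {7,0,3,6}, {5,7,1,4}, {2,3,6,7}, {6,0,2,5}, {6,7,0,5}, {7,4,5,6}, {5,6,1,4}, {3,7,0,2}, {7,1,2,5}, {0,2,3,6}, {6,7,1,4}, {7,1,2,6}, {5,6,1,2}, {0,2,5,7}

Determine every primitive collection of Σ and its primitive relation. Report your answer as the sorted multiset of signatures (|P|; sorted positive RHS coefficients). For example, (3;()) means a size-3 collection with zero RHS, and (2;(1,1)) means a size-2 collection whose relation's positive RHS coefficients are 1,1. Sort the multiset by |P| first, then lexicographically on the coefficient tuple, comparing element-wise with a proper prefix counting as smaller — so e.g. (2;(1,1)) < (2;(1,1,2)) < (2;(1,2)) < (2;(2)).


Minimal non-faces — 9 found among 8 rays, 14 max cones:

  P={0,1}:  v_{0} + v_{1} = v_{5} ; sig = (2;(1))
  P={3,5}:  v_{3} + v_{5} = v_{2} ; sig = (2;(1))
  P={3,4}:  v_{3} + v_{4} = v_{1} + v_{2} + v_{6} + v_{7} ; sig = (2;(1,1,1,1))
  P={0,4}:  v_{0} + v_{4} = 2·v_{5} + v_{6} + v_{7} ; sig = (2;(1,1,2))
  P={1,3}:  v_{1} + v_{3} = 2·v_{2} + v_{6} + v_{7} ; sig = (2;(1,1,2))
  P={2,4}:  v_{2} + v_{4} = 2·v_{1} ; sig = (2;(2))
  P={0,2,6,7}:  v_{0} + v_{2} + v_{6} + v_{7} = 0 ; sig = (4;())
  P={1,5,6,7}:  v_{1} + v_{5} + v_{6} + v_{7} = v_{4} ; sig = (4;(1))
  P={2,5,6,7}:  v_{2} + v_{5} + v_{6} + v_{7} = v_{1} ; sig = (4;(1))

Sorted signature multiset PRS(X):
    (2;(1))
    (2;(1))
    (2;(1,1,1,1))
    (2;(1,1,2))
    (2;(1,1,2))
    (2;(2))
    (4;())
    (4;(1))
    (4;(1))


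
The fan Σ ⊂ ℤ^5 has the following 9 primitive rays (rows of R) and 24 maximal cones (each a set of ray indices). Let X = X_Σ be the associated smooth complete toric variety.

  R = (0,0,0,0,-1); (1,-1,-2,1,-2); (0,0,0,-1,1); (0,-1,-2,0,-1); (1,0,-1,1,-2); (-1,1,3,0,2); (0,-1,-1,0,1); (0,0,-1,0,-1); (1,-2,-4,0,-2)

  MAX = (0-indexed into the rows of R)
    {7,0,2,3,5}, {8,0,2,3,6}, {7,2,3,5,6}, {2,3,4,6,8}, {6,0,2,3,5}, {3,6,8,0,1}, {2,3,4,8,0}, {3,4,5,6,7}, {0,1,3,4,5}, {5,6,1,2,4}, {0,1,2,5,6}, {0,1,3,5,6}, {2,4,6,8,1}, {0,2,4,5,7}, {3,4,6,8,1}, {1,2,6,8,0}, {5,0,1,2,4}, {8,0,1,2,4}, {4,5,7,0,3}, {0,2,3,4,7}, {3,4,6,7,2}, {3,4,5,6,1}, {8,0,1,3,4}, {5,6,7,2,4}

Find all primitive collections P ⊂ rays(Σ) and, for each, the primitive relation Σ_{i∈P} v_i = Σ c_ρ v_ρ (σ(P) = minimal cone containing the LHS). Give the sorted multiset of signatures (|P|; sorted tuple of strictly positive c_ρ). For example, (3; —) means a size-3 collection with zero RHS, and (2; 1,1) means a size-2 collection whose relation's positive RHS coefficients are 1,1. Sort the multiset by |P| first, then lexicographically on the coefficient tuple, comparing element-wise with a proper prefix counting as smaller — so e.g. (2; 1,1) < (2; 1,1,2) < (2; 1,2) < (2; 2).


The 7 primitive collections of Σ (r=9, n=5):

  {1,7}:  v_{1} + v_{7} = v_{3} + v_{4}  ⇒ sig = (2; 1,1)
  {5,8}:  v_{5} + v_{8} = v_{0} + v_{6}  ⇒ sig = (2; 1,1)
  {7,8}:  v_{7} + v_{8} = v_{2} + 2·v_{3} + v_{4}  ⇒ sig = (2; 1,1,2)
  {0,4,6}:  v_{0} + v_{4} + v_{6} = v_{1}  ⇒ sig = (3; 1)
  {0,6,7}:  v_{0} + v_{6} + v_{7} = v_{3}  ⇒ sig = (3; 1)
  {1,2,3}:  v_{1} + v_{2} + v_{3} = v_{8}  ⇒ sig = (3; 1)
  {2,3,4,5}:  v_{2} + v_{3} + v_{4} + v_{5} = 0  ⇒ sig = (4; —)

Hence PRS(X_Σ) =
{ (2; 1,1) ×2,  (2; 1,1,2),  (3; 1) ×3,  (4; —) }


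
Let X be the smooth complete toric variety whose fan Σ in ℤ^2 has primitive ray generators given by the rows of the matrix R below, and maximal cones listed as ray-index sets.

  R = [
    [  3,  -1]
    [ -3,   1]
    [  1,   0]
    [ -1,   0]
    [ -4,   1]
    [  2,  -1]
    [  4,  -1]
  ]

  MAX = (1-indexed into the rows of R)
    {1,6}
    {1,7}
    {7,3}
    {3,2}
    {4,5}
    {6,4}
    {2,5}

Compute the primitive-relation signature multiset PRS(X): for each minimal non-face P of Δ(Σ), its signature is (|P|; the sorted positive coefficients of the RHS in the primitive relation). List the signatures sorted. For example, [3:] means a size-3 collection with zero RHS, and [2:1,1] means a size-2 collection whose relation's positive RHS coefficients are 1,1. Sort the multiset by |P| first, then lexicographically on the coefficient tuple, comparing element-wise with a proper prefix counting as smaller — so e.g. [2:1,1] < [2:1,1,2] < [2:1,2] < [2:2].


14 collections generate NE(X_Σ); each relation:

  • {1,2}:  v_{1} + v_{2} = 0  ⟹  sig = [2:]
  • {3,4}:  v_{3} + v_{4} = 0  ⟹  sig = [2:]
  • {5,7}:  v_{5} + v_{7} = 0  ⟹  sig = [2:]
  • {1,3}:  v_{1} + v_{3} = v_{7}  ⟹  sig = [2:1]
  • {1,4}:  v_{1} + v_{4} = v_{6}  ⟹  sig = [2:1]
  • {1,5}:  v_{1} + v_{5} = v_{4}  ⟹  sig = [2:1]
  • {2,4}:  v_{2} + v_{4} = v_{5}  ⟹  sig = [2:1]
  • {2,6}:  v_{2} + v_{6} = v_{4}  ⟹  sig = [2:1]
  • {2,7}:  v_{2} + v_{7} = v_{3}  ⟹  sig = [2:1]
  • {3,5}:  v_{3} + v_{5} = v_{2}  ⟹  sig = [2:1]
  • {3,6}:  v_{3} + v_{6} = v_{1}  ⟹  sig = [2:1]
  • {4,7}:  v_{4} + v_{7} = v_{1}  ⟹  sig = [2:1]
  • {5,6}:  v_{5} + v_{6} = 2·v_{4}  ⟹  sig = [2:2]
  • {6,7}:  v_{6} + v_{7} = 2·v_{1}  ⟹  sig = [2:2]

Hence PRS(X_Σ) =
    |P|=2: 14 collections, coeffs (), (), (), (1), (1), (1), (1), (1), (1), (1), (1), (1), (2), (2)
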